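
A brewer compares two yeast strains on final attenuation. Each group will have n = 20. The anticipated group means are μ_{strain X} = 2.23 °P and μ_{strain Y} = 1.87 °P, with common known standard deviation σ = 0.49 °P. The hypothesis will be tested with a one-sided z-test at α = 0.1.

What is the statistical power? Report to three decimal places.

Power ≈ 0.851

Standardized effect: d = |μ_{strain X} − μ_{strain Y}| / σ = |2.23 − 1.87| / 0.49 = 0.7347
Noncentrality parameter: δ = d·√(n/2) = 0.7347 × √(20/2) = 2.3233
One-sided α = 0.1 → critical value z_{0.1} = 1.282.
Power = Φ(δ − 1.282) = Φ(1.042) = 0.8512.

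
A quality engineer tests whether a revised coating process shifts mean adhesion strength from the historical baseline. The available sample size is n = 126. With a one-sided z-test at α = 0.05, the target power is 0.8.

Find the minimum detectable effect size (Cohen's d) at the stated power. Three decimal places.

d ≈ 0.222

Required noncentrality: δ = z_{0.05} + z_{0.20} = 1.645 + 0.842 = 2.486.
δ = d·√n ⇒ d = δ/√n = 2.486/√126 = 0.2215.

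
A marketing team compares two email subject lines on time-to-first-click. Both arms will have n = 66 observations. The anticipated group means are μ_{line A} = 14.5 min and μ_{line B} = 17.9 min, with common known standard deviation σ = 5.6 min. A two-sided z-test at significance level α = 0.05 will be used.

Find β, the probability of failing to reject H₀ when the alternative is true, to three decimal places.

Standardized effect: d = |μ_{line A} − μ_{line B}| / σ = |14.5 − 17.9| / 5.6 = 0.6071
Noncentrality parameter: δ = d·√(n/2) = 0.6071 × √(66/2) = 3.4878
Two-sided α = 0.05 → critical value z_{0.025} = 1.960.
Power = Φ(δ − 1.960) + Φ(−δ − 1.960) = Φ(1.528) + Φ(-5.448) = 0.9367 + 0.0000 = 0.9367.
Type II error: β = 1 − power = 1 − 0.9367 = 0.0633.

β ≈ 0.063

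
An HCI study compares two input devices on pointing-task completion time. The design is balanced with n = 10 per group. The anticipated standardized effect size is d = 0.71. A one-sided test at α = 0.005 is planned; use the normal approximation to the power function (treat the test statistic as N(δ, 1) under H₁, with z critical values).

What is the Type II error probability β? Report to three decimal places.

β ≈ 0.838

Noncentrality parameter: δ = d·√(n/2) = 0.71 × √(10/2) = 1.5876
One-sided α = 0.005 → critical value z_{0.005} = 2.576.
Power = Φ(δ − 2.576) = Φ(-0.988) = 0.1615.
Type II error: β = 1 − power = 1 − 0.1615 = 0.8385.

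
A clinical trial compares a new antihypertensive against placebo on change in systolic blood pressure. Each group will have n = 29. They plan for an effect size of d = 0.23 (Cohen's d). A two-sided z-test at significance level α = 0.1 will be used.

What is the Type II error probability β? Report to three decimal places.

β ≈ 0.773

Noncentrality parameter: δ = d·√(n/2) = 0.23 × √(29/2) = 0.8758
Two-sided α = 0.1 → critical value z_{0.05} = 1.645.
Power = Φ(δ − 1.645) + Φ(−δ − 1.645) = Φ(-0.769) + Φ(-2.521) = 0.2209 + 0.0059 = 0.2268.
Type II error: β = 1 − power = 1 − 0.2268 = 0.7732.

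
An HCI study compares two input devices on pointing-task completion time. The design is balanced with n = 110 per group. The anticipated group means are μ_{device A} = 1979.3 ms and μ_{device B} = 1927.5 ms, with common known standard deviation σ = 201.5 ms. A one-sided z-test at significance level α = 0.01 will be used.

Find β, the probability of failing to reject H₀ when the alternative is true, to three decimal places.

β ≈ 0.663

Standardized effect: d = |μ_{device A} − μ_{device B}| / σ = |1979.3 − 1927.5| / 201.5 = 0.2571
Noncentrality parameter: δ = d·√(n/2) = 0.2571 × √(110/2) = 1.9065
One-sided α = 0.01 → critical value z_{0.01} = 2.326.
Power = Φ(δ − 2.326) = Φ(-0.420) = 0.3373.
Type II error: β = 1 − power = 1 − 0.3373 = 0.6627.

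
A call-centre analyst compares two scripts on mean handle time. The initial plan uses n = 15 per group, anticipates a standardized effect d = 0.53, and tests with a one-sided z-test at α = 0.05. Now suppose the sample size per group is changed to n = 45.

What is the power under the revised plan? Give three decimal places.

Power ≈ 0.808

With n = 45 per group: δ = d·√(n/2) = 0.53 × √(45/2) = 2.5140. Critical value z_{0.05} = 1.645.
Revised power = P(Z > 1.645 − δ) = Φ(0.869) = 0.8076.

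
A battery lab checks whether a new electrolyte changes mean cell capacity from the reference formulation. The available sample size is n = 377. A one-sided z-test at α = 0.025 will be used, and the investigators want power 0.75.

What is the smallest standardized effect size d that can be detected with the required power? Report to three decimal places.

Need Φ(δ − 1.960) = 0.75, so δ = 1.960 + 0.674 = 2.634.
δ = d·√n ⇒ d = δ/√n = 2.634/√377 = 0.1357.

d ≈ 0.136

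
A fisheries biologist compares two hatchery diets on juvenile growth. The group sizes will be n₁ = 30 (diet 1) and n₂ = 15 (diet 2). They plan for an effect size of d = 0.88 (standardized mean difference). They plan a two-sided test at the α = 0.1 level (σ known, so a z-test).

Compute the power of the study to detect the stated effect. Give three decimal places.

Power ≈ 0.872

Noncentrality parameter: δ = d / √(1/n₁ + 1/n₂) = 0.88 / √(1/30 + 1/15) = 2.7828
Critical value for a two-sided test at α = 0.1: z_{α/2} = 1.645.
Power = Φ(δ − 1.645) + Φ(−δ − 1.645) = Φ(1.138) + Φ(-4.428) = 0.8724 + 0.0000 = 0.8724.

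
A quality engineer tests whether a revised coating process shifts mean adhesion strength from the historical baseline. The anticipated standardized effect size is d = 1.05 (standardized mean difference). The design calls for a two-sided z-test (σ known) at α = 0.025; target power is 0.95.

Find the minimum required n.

n = 14

For power 0.95 need Φ(δ − z_{0.0125}) = 0.95, so δ = z_{0.0125} + z_{0.05} = 2.241 + 1.645 = 3.886.
(The Φ(−δ − z_{α/2}) term is vanishingly small for δ > 0 and is dropped in the standard sample-size formula.)
δ = d·√n ⇒ n = (δ/d)² = (3.886 / 1.05)² = 13.70.
Round up to the next whole unit.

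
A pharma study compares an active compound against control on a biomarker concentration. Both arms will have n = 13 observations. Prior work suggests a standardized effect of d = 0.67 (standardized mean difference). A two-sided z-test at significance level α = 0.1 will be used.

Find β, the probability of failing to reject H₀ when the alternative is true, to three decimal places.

Noncentrality parameter: δ = d·√(n/2) = 0.67 × √(13/2) = 1.7082
Two-sided α = 0.1 → critical value z_{0.05} = 1.645.
Power = Φ(δ − 1.645) + Φ(−δ − 1.645) = Φ(0.063) + Φ(-3.353) = 0.5252 + 0.0004 = 0.5256.
Type II error: β = 1 − power = 1 − 0.5256 = 0.4744.

β ≈ 0.474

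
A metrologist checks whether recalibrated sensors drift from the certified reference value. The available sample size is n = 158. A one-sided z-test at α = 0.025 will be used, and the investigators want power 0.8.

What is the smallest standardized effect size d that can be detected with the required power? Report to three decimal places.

d ≈ 0.223

Need Φ(δ − 1.960) = 0.8, so δ = 1.960 + 0.842 = 2.802.
δ = d·√n ⇒ d = δ/√n = 2.802/√158 = 0.2229.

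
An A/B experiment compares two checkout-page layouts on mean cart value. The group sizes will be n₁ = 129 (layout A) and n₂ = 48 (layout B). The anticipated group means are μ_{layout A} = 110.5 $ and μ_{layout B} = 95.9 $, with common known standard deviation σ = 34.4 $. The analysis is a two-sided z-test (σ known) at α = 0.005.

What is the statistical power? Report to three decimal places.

Power ≈ 0.383

Standardized effect: d = |μ_{layout A} − μ_{layout B}| / σ = |110.5 − 95.9| / 34.4 = 0.4244
Noncentrality parameter: δ = d / √(1/n₁ + 1/n₂) = 0.4244 / √(1/129 + 1/48) = 2.5103
Two-sided α = 0.005 → critical value z_{0.0025} = 2.807.
Power = Φ(δ − 2.807) + Φ(−δ − 2.807) = Φ(-0.297) + Φ(-5.317) = 0.3833 + 0.0000 = 0.3833.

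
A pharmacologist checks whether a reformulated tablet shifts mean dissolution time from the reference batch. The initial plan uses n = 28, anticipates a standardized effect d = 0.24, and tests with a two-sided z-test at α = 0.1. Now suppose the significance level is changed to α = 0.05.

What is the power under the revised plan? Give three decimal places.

Power ≈ 0.246

δ = d·√n = 0.24 × √28 = 1.2700 (unchanged). New critical value: z_{0.025} = 1.960.
Revised power = Φ(δ − 1.960) + Φ(−δ − 1.960) = Φ(-0.690) + Φ(-3.230) = 0.2451 + 0.0006 = 0.2457.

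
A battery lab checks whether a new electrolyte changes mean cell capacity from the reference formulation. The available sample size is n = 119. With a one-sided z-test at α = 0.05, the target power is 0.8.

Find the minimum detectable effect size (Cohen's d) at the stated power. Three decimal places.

d ≈ 0.228

Need Φ(δ − 1.645) = 0.8, so δ = 1.645 + 0.842 = 2.486.
δ = d·√n ⇒ d = δ/√n = 2.486/√119 = 0.2279.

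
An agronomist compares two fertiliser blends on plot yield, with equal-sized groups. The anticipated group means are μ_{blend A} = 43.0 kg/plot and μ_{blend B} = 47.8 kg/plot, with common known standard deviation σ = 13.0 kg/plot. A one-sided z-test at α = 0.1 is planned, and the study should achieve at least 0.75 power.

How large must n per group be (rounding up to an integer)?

n = 57 per group

Standardized effect: d = |μ_{blend A} − μ_{blend B}| / σ = |43.0 − 47.8| / 13.0 = 0.3692
Set Φ(δ − 1.282) = 0.75; then δ − 1.282 = Φ⁻¹(0.75) = 0.674, giving δ = 1.956.
δ = d·√(n/2) ⇒ n = 2(δ/d)² = 2 × (1.956 / 0.3692)² = 56.13.
Round up to the next whole unit.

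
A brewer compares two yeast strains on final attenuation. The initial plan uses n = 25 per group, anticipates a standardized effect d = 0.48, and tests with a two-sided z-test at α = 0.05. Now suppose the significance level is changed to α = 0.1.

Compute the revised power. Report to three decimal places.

Power ≈ 0.521

δ = d·√(n/2) = 0.48 × √(25/2) = 1.6971 (unchanged). New critical value: z_{0.05} = 1.645.
Revised power = Φ(δ − 1.645) + Φ(−δ − 1.645) = Φ(0.052) + Φ(-3.342) = 0.5208 + 0.0004 = 0.5212.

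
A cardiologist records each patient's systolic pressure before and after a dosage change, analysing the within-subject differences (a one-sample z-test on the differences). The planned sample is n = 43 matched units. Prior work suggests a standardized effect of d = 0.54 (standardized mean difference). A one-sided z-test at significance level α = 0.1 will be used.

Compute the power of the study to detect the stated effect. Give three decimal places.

Noncentrality parameter: λ = d·√n = 0.54 × √43 = 3.5410
Critical value for a one-sided test at α = 0.1: z_α = 1.282.
Power = P(Z > 1.282 − λ) = Φ(2.259) = 0.9881.

Power ≈ 0.988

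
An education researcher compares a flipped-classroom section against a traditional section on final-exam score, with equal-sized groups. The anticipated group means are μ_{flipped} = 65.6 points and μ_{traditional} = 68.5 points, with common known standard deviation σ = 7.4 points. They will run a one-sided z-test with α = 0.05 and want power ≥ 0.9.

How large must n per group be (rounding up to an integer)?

Standardized effect: d = |μ_{flipped} − μ_{traditional}| / σ = |65.6 − 68.5| / 7.4 = 0.3919
Set Φ(δ − 1.645) = 0.9; then δ − 1.645 = Φ⁻¹(0.9) = 1.282, giving δ = 2.926.
δ = d·√(n/2) ⇒ n = 2(δ/d)² = 2 × (2.926 / 0.3919)² = 111.52.
Round up to the next whole unit.

n = 112 per group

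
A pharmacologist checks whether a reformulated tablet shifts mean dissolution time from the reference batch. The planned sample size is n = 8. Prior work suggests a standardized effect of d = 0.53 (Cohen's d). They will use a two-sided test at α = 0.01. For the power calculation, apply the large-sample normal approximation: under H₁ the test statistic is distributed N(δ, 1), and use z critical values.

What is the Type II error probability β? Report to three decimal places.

β ≈ 0.859

Noncentrality parameter: δ = d·√n = 0.53 × √8 = 1.4991
Two-sided α = 0.01 → critical value z_{0.005} = 2.576.
Power = Φ(δ − 2.576) + Φ(−δ − 2.576) = Φ(-1.077) + Φ(-4.075) = 0.1408 + 0.0000 = 0.1408.
Type II error: β = 1 − power = 1 − 0.1408 = 0.8592.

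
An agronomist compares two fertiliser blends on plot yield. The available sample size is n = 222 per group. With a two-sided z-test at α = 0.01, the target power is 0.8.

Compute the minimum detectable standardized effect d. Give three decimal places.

Need Φ(δ − 2.576) = 0.8, so δ = 2.576 + 0.842 = 3.417.
(The second rejection-region term Φ(−δ − z_{α/2}) is negligible and dropped.)
δ = d·√(n/2) ⇒ d = δ/√(n/2) = 3.417/√(222/2) = 0.3244.

d ≈ 0.324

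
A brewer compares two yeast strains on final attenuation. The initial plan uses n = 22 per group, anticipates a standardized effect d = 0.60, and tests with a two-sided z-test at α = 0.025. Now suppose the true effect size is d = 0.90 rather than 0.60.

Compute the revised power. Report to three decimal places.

With d = 0.90: δ = d·√(n/2) = 0.90 × √(22/2) = 2.9850. Critical value z_{0.0125} = 2.241.
Revised power = Φ(δ − 2.241) + Φ(−δ − 2.241) = Φ(0.744) + Φ(-5.226) = 0.7714 + 0.0000 = 0.7714.

Power ≈ 0.771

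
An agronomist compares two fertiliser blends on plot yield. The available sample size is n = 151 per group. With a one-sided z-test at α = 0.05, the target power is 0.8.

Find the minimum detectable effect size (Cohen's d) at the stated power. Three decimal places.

d ≈ 0.286

Need Φ(δ − 1.645) = 0.8, so δ = 1.645 + 0.842 = 2.486.
δ = d·√(n/2) ⇒ d = δ/√(n/2) = 2.486/√(151/2) = 0.2862.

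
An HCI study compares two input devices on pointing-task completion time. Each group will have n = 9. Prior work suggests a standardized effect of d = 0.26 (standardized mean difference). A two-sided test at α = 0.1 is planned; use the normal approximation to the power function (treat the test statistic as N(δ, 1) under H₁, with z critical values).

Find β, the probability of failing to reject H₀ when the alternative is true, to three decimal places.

β ≈ 0.849

Noncentrality parameter: δ = d·√(n/2) = 0.26 × √(9/2) = 0.5515
Critical value for a two-sided test at α = 0.1: z_{α/2} = 1.645.
Power = Φ(δ − 1.645) + Φ(−δ − 1.645) = Φ(-1.093) + Φ(-2.196) = 0.1371 + 0.0140 = 0.1512.
Type II error: β = 1 − power = 1 − 0.1512 = 0.8488.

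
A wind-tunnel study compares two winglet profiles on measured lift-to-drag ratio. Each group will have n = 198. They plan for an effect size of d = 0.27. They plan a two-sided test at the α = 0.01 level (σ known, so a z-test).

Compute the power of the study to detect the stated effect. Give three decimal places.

Power ≈ 0.544

Noncentrality parameter: δ = d·√(n/2) = 0.27 × √(198/2) = 2.6865
Two-sided α = 0.01 → critical value z_{0.005} = 2.576.
Power = Φ(δ − 2.576) + Φ(−δ − 2.576) = Φ(0.111) + Φ(-5.262) = 0.5440 + 0.0000 = 0.5440.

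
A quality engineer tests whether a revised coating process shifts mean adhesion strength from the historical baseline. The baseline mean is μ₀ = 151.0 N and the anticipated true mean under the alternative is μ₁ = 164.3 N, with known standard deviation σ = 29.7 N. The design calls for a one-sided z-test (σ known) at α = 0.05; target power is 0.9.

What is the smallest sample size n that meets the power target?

Standardized effect: d = |μ₁ − μ₀| / σ = |164.3 − 151.0| / 29.7 = 0.4478
For power 0.9 need Φ(δ − z_{0.05}) = 0.9, so δ = z_{0.05} + z_{0.10} = 1.645 + 1.282 = 2.926.
δ = d·√n ⇒ n = (δ/d)² = (2.926 / 0.4478)² = 42.70.
Rounding up, n = 43.

n = 43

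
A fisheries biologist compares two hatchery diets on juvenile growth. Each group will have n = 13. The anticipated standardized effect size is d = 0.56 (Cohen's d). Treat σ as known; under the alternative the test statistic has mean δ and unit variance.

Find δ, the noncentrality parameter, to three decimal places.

δ ≈ 1.428

δ = d·√(n/2) = 0.56 × √(13/2) = 1.4277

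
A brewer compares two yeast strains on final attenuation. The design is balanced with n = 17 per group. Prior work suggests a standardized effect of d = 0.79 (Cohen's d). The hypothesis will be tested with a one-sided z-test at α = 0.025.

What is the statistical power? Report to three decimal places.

Noncentrality parameter: δ = d·√(n/2) = 0.79 × √(17/2) = 2.3032
Critical value for a one-sided test at α = 0.025: z_α = 1.960.
Power = Φ(δ − 1.960) = Φ(0.343) = 0.6343.

Power ≈ 0.634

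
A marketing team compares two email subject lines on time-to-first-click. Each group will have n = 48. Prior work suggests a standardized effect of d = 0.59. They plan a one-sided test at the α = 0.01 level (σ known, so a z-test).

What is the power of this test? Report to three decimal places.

Power ≈ 0.714

Noncentrality parameter: δ = d·√(n/2) = 0.59 × √(48/2) = 2.8904
Critical value for a one-sided test at α = 0.01: z_α = 2.326.
Power = Φ(δ − 2.326) = Φ(0.564) = 0.7136.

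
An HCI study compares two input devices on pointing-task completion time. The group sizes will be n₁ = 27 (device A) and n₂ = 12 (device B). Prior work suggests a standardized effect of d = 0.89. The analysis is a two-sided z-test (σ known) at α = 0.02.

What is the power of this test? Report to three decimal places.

Noncentrality parameter: δ = d / √(1/n₁ + 1/n₂) = 0.89 / √(1/27 + 1/12) = 2.5653
Two-sided α = 0.02 → critical value z_{0.01} = 2.326.
Power = Φ(δ − 2.326) + Φ(−δ − 2.326) = Φ(0.239) + Φ(-4.892) = 0.5944 + 0.0000 = 0.5944.

Power ≈ 0.594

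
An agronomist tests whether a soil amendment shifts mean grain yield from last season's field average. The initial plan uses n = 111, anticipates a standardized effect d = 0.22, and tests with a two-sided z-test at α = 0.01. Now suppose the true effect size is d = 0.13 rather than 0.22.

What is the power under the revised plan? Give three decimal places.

With d = 0.13: δ = d·√n = 0.13 × √111 = 1.3696. Critical value z_{0.005} = 2.576.
Revised power = Φ(δ − 2.576) + Φ(−δ − 2.576) = Φ(-1.206) + Φ(-3.945) = 0.1139 + 0.0000 = 0.1139.

Power ≈ 0.114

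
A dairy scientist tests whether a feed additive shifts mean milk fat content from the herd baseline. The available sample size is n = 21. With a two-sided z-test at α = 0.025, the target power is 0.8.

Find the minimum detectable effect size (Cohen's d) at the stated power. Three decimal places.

d ≈ 0.673

Required noncentrality: δ = z_{0.0125} + z_{0.20} = 2.241 + 0.842 = 3.083.
(The second rejection-region term Φ(−δ − z_{α/2}) is negligible and dropped.)
δ = d·√n ⇒ d = δ/√n = 3.083/√21 = 0.6728.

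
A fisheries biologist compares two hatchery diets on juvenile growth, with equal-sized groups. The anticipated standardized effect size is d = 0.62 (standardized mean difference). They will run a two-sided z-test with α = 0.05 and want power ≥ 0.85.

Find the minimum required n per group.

For power 0.85 need Φ(δ − z_{0.025}) = 0.85, so δ = z_{0.025} + z_{0.15} = 1.960 + 1.036 = 2.996.
(The Φ(−δ − z_{α/2}) term is vanishingly small for δ > 0 and is dropped in the standard sample-size formula.)
δ = d·√(n/2) ⇒ n = 2(δ/d)² = 2 × (2.996 / 0.62)² = 46.71.
Round up to the next whole unit.

n = 47 per group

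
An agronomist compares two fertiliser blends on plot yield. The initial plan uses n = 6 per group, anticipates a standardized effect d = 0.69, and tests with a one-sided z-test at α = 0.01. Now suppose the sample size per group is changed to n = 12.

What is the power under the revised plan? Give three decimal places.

With n = 12 per group: δ = d·√(n/2) = 0.69 × √(12/2) = 1.6901. Critical value z_{0.01} = 2.326.
Revised power = Φ(δ − 2.326) = Φ(-0.636) = 0.2623.

Power ≈ 0.262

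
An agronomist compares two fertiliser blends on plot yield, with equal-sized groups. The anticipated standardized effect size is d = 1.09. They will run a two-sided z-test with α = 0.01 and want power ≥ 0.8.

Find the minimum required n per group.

For power 0.8 need Φ(δ − z_{0.005}) = 0.8, so δ = z_{0.005} + z_{0.20} = 2.576 + 0.842 = 3.417.
(The Φ(−δ − z_{α/2}) term is vanishingly small for δ > 0 and is dropped in the standard sample-size formula.)
δ = d·√(n/2) ⇒ n = 2(δ/d)² = 2 × (3.417 / 1.09)² = 19.66.
Round up to the next whole unit.

n = 20 per group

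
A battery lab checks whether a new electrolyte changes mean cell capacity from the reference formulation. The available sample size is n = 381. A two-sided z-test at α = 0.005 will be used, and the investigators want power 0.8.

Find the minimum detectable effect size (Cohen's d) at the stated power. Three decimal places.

d ≈ 0.187

Need Φ(δ − 2.807) = 0.8, so δ = 2.807 + 0.842 = 3.649.
(Lower-tail contribution to power is negligible for δ > 0.)
δ = d·√n ⇒ d = δ/√n = 3.649/√381 = 0.1869.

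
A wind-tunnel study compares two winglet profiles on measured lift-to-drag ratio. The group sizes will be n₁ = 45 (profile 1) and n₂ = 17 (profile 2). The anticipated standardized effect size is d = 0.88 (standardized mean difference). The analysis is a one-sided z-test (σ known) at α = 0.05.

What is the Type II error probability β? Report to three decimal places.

Noncentrality parameter: δ = d / √(1/n₁ + 1/n₂) = 0.88 / √(1/45 + 1/17) = 3.0911
One-sided α = 0.05 → critical value z_{0.05} = 1.645.
Power = P(Z > 1.645 − δ) = Φ(1.446) = 0.9260.
Type II error: β = 1 − power = 1 − 0.9260 = 0.0740.

β ≈ 0.074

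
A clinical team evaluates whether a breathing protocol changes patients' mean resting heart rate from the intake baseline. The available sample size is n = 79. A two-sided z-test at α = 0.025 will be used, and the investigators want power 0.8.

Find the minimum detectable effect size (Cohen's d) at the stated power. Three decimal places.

Required noncentrality: δ = z_{0.0125} + z_{0.20} = 2.241 + 0.842 = 3.083.
(The second rejection-region term Φ(−δ − z_{α/2}) is negligible and dropped.)
δ = d·√n ⇒ d = δ/√n = 3.083/√79 = 0.3469.

d ≈ 0.347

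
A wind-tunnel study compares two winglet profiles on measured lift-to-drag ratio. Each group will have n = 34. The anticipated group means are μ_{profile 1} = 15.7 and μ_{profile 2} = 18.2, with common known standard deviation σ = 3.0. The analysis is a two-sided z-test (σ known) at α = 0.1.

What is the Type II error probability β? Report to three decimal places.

Standardized effect: d = |μ_{profile 1} − μ_{profile 2}| / σ = |15.7 − 18.2| / 3.0 = 0.8333
Noncentrality parameter: δ = d·√(n/2) = 0.8333 × √(34/2) = 3.4359
Two-sided α = 0.1 → critical value z_{0.05} = 1.645.
Power = Φ(δ − 1.645) + Φ(−δ − 1.645) = Φ(1.791) + Φ(-5.081) = 0.9634 + 0.0000 = 0.9634.
Type II error: β = 1 − power = 1 − 0.9634 = 0.0366.

β ≈ 0.037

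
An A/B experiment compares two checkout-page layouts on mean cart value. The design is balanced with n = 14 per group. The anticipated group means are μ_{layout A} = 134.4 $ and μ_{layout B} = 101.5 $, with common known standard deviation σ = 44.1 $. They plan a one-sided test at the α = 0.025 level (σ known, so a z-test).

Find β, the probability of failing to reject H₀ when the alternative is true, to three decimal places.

Standardized effect: d = |μ_{layout A} − μ_{layout B}| / σ = |134.4 − 101.5| / 44.1 = 0.7460
Noncentrality parameter: δ = d·√(n/2) = 0.7460 × √(14/2) = 1.9738
Critical value for a one-sided test at α = 0.025: z_α = 1.960.
Power = P(Z > 1.960 − δ) = Φ(0.014) = 0.5055.
Type II error: β = 1 − power = 1 − 0.5055 = 0.4945.

β ≈ 0.494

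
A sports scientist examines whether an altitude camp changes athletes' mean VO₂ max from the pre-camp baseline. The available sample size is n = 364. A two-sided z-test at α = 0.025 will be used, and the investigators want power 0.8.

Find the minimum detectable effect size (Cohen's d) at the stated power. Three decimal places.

d ≈ 0.162

Need Φ(δ − 2.241) = 0.8, so δ = 2.241 + 0.842 = 3.083.
(The second rejection-region term Φ(−δ − z_{α/2}) is negligible and dropped.)
δ = d·√n ⇒ d = δ/√n = 3.083/√364 = 0.1616.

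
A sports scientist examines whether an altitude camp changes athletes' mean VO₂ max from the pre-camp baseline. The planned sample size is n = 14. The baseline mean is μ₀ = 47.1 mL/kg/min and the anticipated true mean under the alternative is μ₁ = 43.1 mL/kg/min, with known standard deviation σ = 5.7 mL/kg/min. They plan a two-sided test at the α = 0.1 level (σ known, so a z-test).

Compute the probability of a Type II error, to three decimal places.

β ≈ 0.163

Standardized effect: d = |μ₁ − μ₀| / σ = |43.1 − 47.1| / 5.7 = 0.7018
Noncentrality parameter: δ = d·√n = 0.7018 × √14 = 2.6257
Two-sided α = 0.1 → critical value z_{0.05} = 1.645.
Power = Φ(δ − 1.645) + Φ(−δ − 1.645) = Φ(0.981) + Φ(-4.271) = 0.8367 + 0.0000 = 0.8367.
Type II error: β = 1 − power = 1 − 0.8367 = 0.1633.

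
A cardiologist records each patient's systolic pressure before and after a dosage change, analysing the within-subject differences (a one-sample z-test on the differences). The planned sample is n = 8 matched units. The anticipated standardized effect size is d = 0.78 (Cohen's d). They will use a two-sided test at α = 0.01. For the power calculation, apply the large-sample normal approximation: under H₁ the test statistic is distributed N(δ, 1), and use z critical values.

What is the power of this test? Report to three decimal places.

Noncentrality parameter: λ = d·√n = 0.78 × √8 = 2.2062
Critical value for a two-sided test at α = 0.01: z_{α/2} = 2.576.
Power = Φ(λ − 2.576) + Φ(−λ − 2.576) = Φ(-0.370) + Φ(-4.782) = 0.3558 + 0.0000 = 0.3558.

Power ≈ 0.356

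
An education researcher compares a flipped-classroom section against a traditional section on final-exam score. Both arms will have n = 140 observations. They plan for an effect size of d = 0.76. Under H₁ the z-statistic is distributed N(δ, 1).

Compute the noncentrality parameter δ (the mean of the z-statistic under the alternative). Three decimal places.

The noncentrality parameter scales effect size by the design's sample-size factor: δ = d·√(n/2) = 0.76 × √(140/2) = 6.3586

δ ≈ 6.359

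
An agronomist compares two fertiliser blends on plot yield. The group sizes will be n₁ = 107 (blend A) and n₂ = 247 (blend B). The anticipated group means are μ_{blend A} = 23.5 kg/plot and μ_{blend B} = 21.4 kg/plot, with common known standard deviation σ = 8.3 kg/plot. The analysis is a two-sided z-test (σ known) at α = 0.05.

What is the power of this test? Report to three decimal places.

Standardized effect: d = |μ_{blend A} − μ_{blend B}| / σ = |23.5 − 21.4| / 8.3 = 0.2530
Noncentrality parameter: δ = d / √(1/n₁ + 1/n₂) = 0.2530 / √(1/107 + 1/247) = 2.1861
Critical value for a two-sided test at α = 0.05: z_{α/2} = 1.960.
Power = Φ(δ − 1.960) + Φ(−δ − 1.960) = Φ(0.226) + Φ(-4.146) = 0.5895 + 0.0000 = 0.5895.

Power ≈ 0.589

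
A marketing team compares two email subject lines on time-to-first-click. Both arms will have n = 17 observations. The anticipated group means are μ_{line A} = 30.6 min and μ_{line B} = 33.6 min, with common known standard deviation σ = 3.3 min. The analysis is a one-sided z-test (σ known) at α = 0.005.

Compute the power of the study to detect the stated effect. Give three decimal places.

Standardized effect: d = |μ_{line A} − μ_{line B}| / σ = |30.6 − 33.6| / 3.3 = 0.9091
Noncentrality parameter: δ = d·√(n/2) = 0.9091 × √(17/2) = 2.6504
One-sided α = 0.005 → critical value z_{0.005} = 2.576.
Power = P(Z > 2.576 − δ) = Φ(0.075) = 0.5297.

Power ≈ 0.530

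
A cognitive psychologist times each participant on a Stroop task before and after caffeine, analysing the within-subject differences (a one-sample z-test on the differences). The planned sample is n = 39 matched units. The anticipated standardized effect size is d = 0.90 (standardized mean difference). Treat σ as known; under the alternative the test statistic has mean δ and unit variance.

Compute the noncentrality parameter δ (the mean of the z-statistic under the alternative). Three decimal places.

δ ≈ 5.620

δ = d·√n = 0.90 × √39 = 5.6205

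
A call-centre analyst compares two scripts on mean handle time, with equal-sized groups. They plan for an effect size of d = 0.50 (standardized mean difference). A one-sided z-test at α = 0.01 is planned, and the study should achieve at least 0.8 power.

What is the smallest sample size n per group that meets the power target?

For power 0.8 need Φ(δ − z_{0.01}) = 0.8, so δ = z_{0.01} + z_{0.20} = 2.326 + 0.842 = 3.168.
δ = d·√(n/2) ⇒ n = 2(δ/d)² = 2 × (3.168 / 0.50)² = 80.29.
Rounding up, n = 81 per group.

n = 81 per group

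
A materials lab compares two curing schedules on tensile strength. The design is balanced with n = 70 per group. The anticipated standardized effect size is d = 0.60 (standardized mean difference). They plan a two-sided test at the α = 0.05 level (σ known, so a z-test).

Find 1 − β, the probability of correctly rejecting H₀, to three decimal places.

Power ≈ 0.944

Noncentrality parameter: δ = d·√(n/2) = 0.60 × √(70/2) = 3.5496
Two-sided α = 0.05 → critical value z_{0.025} = 1.960.
Power = Φ(δ − 1.960) + Φ(−δ − 1.960) = Φ(1.590) + Φ(-5.510) = 0.9440 + 0.0000 = 0.9440.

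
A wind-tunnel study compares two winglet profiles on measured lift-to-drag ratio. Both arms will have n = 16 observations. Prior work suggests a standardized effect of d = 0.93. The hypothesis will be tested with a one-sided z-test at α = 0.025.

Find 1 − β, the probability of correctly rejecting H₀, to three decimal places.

Power ≈ 0.749

Noncentrality parameter: δ = d·√(n/2) = 0.93 × √(16/2) = 2.6304
One-sided α = 0.025 → critical value z_{0.025} = 1.960.
Power = Φ(δ − 1.960) = Φ(0.670) = 0.7487.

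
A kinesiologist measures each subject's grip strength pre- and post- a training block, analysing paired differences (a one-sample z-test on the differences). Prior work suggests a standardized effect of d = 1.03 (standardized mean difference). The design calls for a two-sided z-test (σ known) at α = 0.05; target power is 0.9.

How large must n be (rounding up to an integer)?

Set Φ(δ − 1.960) = 0.9; then δ − 1.960 = Φ⁻¹(0.9) = 1.282, giving δ = 3.242.
(Ignoring the negligible lower-tail rejection probability gives the usual closed-form inversion.)
δ = d·√n ⇒ n = (δ/d)² = (3.242 / 1.03)² = 9.90.
Round up to the next whole unit.

n = 10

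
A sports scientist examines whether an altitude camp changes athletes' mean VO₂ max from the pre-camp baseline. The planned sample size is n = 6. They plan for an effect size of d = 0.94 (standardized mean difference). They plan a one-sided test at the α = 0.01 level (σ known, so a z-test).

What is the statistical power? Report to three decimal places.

Power ≈ 0.490

Noncentrality parameter: λ = d·√n = 0.94 × √6 = 2.3025
Critical value for a one-sided test at α = 0.01: z_α = 2.326.
Power = Φ(λ − 2.326) = Φ(-0.024) = 0.4905.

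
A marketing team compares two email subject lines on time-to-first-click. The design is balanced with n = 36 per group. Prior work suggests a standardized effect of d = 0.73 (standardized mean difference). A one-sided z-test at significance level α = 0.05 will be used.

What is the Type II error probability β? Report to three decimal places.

Noncentrality parameter: δ = d·√(n/2) = 0.73 × √(36/2) = 3.0971
One-sided α = 0.05 → critical value z_{0.05} = 1.645.
Power = Φ(δ − 1.645) = Φ(1.452) = 0.9268.
Type II error: β = 1 − power = 1 − 0.9268 = 0.0732.

β ≈ 0.073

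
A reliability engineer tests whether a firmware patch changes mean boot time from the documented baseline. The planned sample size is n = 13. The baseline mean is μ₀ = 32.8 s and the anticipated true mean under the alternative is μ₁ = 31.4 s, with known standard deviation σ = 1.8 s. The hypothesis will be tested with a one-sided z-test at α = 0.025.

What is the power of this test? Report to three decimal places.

Power ≈ 0.801

Standardized effect: d = |μ₁ − μ₀| / σ = |31.4 − 32.8| / 1.8 = 0.7778
Noncentrality parameter: δ = d·√n = 0.7778 × √13 = 2.8043
One-sided α = 0.025 → critical value z_{0.025} = 1.960.
Power = Φ(δ − 1.960) = Φ(0.844) = 0.8008.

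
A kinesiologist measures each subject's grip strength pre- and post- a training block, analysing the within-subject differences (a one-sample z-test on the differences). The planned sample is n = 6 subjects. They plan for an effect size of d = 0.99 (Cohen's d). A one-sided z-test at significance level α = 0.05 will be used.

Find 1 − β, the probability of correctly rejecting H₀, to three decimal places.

Power ≈ 0.782

Noncentrality parameter: δ = d·√n = 0.99 × √6 = 2.4250
One-sided α = 0.05 → critical value z_{0.05} = 1.645.
Power = P(Z > 1.645 − δ) = Φ(0.780) = 0.7823.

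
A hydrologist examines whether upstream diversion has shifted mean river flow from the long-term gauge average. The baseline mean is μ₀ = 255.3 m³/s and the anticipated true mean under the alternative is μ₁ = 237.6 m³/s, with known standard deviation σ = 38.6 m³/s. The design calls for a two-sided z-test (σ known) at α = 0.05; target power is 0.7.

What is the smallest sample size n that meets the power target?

n = 30

Standardized effect: d = |μ₁ − μ₀| / σ = |237.6 − 255.3| / 38.6 = 0.4585
For power 0.7 need Φ(δ − z_{0.025}) = 0.7, so δ = z_{0.025} + z_{0.30} = 1.960 + 0.524 = 2.484.
(For δ > 0 the lower-tail rejection region contributes negligibly to power, so the one-term inversion is standard.)
δ = d·√n ⇒ n = (δ/d)² = (2.484 / 0.4585)² = 29.35.
Rounding up, n = 30.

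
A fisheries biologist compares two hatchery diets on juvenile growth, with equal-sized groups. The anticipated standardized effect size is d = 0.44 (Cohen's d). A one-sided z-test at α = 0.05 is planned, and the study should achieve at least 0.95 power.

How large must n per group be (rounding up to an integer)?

For power 0.95 need Φ(δ − z_{0.05}) = 0.95, so δ = z_{0.05} + z_{0.05} = 1.645 + 1.645 = 3.290.
δ = d·√(n/2) ⇒ n = 2(δ/d)² = 2 × (3.290 / 0.44)² = 111.80.
Round up to the next whole unit.

n = 112 per group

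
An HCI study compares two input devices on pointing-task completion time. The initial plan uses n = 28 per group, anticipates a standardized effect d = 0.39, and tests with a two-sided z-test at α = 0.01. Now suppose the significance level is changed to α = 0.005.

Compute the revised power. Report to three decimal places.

Power ≈ 0.089

δ = d·√(n/2) = 0.39 × √(28/2) = 1.4592 (unchanged). New critical value: z_{0.0025} = 2.807.
Revised power = Φ(δ − 2.807) + Φ(−δ − 2.807) = Φ(-1.348) + Φ(-4.266) = 0.0889 + 0.0000 = 0.0889.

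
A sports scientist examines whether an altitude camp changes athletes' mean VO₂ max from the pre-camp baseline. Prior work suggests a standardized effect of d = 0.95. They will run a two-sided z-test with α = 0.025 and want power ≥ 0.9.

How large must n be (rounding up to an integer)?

n = 14

For power 0.9 need Φ(δ − z_{0.0125}) = 0.9, so δ = z_{0.0125} + z_{0.10} = 2.241 + 1.282 = 3.523.
(For δ > 0 the lower-tail rejection region contributes negligibly to power, so the one-term inversion is standard.)
δ = d·√n ⇒ n = (δ/d)² = (3.523 / 0.95)² = 13.75.
Rounding up, n = 14.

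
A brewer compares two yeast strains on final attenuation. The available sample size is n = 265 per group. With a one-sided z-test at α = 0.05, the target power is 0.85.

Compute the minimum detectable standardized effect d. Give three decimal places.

d ≈ 0.233

Required noncentrality: δ = z_{0.05} + z_{0.15} = 1.645 + 1.036 = 2.681.
δ = d·√(n/2) ⇒ d = δ/√(n/2) = 2.681/√(265/2) = 0.2329.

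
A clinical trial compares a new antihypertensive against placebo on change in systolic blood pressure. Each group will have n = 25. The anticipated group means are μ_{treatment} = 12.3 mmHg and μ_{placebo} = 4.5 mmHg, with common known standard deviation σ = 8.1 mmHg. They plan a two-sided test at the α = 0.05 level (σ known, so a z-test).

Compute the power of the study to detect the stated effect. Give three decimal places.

Standardized effect: d = |μ_{treatment} − μ_{placebo}| / σ = |12.3 − 4.5| / 8.1 = 0.9630
Noncentrality parameter: δ = d·√(n/2) = 0.9630 × √(25/2) = 3.4046
Two-sided α = 0.05 → critical value z_{0.025} = 1.960.
Power = Φ(δ − 1.960) + Φ(−δ − 1.960) = Φ(1.445) + Φ(-5.365) = 0.9257 + 0.0000 = 0.9257.

Power ≈ 0.926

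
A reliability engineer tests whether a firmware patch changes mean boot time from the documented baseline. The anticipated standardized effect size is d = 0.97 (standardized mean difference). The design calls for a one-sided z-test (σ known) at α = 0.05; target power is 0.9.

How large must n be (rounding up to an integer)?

Set Φ(δ − 1.645) = 0.9; then δ − 1.645 = Φ⁻¹(0.9) = 1.282, giving δ = 2.926.
δ = d·√n ⇒ n = (δ/d)² = (2.926 / 0.97)² = 9.10.
Round up to the next whole unit.

n = 10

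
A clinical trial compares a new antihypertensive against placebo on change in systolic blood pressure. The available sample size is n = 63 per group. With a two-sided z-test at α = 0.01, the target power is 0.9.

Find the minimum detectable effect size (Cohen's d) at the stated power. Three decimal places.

Required noncentrality: δ = z_{0.005} + z_{0.10} = 2.576 + 1.282 = 3.857.
(The second rejection-region term Φ(−δ − z_{α/2}) is negligible and dropped.)
δ = d·√(n/2) ⇒ d = δ/√(n/2) = 3.857/√(63/2) = 0.6873.

d ≈ 0.687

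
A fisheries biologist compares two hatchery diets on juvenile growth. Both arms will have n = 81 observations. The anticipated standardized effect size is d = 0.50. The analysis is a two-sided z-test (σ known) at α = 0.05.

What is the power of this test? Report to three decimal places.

Noncentrality parameter: δ = d·√(n/2) = 0.50 × √(81/2) = 3.1820
Two-sided α = 0.05 → critical value z_{0.025} = 1.960.
Power = Φ(δ − 1.960) + Φ(−δ − 1.960) = Φ(1.222) + Φ(-5.142) = 0.8891 + 0.0000 = 0.8891.

Power ≈ 0.889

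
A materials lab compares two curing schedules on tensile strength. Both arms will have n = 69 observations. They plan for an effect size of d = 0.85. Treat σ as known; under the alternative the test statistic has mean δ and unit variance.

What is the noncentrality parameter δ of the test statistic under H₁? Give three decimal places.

δ ≈ 4.993

The noncentrality parameter scales effect size by the design's sample-size factor: δ = d·√(n/2) = 0.85 × √(69/2) = 4.9926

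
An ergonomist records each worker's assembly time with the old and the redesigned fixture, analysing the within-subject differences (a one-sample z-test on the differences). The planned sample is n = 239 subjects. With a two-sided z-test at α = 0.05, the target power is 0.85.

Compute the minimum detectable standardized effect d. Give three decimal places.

d ≈ 0.194

Required noncentrality: δ = z_{0.025} + z_{0.15} = 1.960 + 1.036 = 2.996.
(Lower-tail contribution to power is negligible for δ > 0.)
δ = d·√n ⇒ d = δ/√n = 2.996/√239 = 0.1938.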